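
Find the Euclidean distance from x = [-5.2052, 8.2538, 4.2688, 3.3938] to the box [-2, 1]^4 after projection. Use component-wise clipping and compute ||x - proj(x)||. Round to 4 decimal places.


Project each component onto [-2, 1].
clip(-5.2052) = -2.0, clip(8.2538) = 1.0, clip(4.2688) = 1.0, clip(3.3938) = 1.0
Projection = [-2.0, 1.0, 1.0, 1.0]
Squared diffs: [10.2733, 52.6176, 10.6851, 5.7303]
Distance = sqrt(79.3063) = 8.9054


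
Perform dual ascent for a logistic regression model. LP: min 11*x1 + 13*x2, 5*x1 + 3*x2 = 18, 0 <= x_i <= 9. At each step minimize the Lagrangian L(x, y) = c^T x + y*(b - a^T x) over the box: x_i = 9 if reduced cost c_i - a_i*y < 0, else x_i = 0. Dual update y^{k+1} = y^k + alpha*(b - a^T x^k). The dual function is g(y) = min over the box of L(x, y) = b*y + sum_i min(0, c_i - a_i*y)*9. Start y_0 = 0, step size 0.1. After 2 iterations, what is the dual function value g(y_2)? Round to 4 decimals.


Dual ascent for LP: min 11*x1 + 13*x2, 5*x1 + 3*x2 = 18, 0 <= x_i <= 9
Step 1: y^k = 0.0, reduced costs: (11.0, 13.0)
  x^k = (0.0, 0.0), subgradient = b - a^T x = 18.0
  y^{k+1} = 0.0 + 0.1*18.0 = 1.8
Step 2: y^k = 1.8, reduced costs: (2.0, 7.6)
  x^k = (0.0, 0.0), subgradient = b - a^T x = 18.0
  y^{k+1} = 1.8 + 0.1*18.0 = 3.6
Dual objective at y_2 = 3.6: reduced costs (-7.0, 2.2), box minimizer x = (9.0, 0.0)
g(y_2) = b*y + (c1 - a1*y)*x1 + (c2 - a2*y)*x2 = 18*3.6 + (-7.0)*9.0 + 2.2*0.0 = 64.8 - 63.0 + 0.0 = 1.8


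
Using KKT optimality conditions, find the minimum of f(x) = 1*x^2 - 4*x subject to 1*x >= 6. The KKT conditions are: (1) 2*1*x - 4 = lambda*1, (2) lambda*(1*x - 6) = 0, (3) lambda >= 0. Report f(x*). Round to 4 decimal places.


Step 1: Try lambda = 0 (constraint inactive).
x_unc = 4/(2*1) = 2.0
Check: 1*2.0 = 2.0 < 6 -- violated!
Step 2: Constraint must be active: 1*x = 6
x* = 6/1 = 6.0
lambda = (2*1*6.0 - 4)/1 = 8.0
Step 3: Compute optimal value.
f(x*) = 1*6.0^2 - 4*6.0 = 12.0


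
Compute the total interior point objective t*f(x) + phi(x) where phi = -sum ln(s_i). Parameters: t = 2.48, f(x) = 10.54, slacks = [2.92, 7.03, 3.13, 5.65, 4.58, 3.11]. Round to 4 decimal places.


Step 1: Compute log-barrier.
ln values: [1.0716, 1.9502, 1.141, 1.7317, 1.5217, 1.1346]
phi = -(1.0716 + 1.9502 + 1.141 + 1.7317 + 1.5217 + 1.1346) = -8.5508
Step 2: Compute augmented objective.
t*f(x) = 2.48*10.54 = 26.1392
Total = 26.1392 - 8.5508 = 17.5884


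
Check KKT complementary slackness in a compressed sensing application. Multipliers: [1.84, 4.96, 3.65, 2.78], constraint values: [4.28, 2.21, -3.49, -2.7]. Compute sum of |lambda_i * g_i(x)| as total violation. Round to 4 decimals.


KKT complementary slackness check:
lambda_1 * g_1 = 1.84 * 4.28 = 7.8752
lambda_2 * g_2 = 4.96 * 2.21 = 10.9616
lambda_3 * g_3 = 3.65 * -3.49 = -12.7385
lambda_4 * g_4 = 2.78 * -2.7 = -7.506
Total violation = 7.8752 + 10.9616 + 12.7385 + 7.506 = 39.0813


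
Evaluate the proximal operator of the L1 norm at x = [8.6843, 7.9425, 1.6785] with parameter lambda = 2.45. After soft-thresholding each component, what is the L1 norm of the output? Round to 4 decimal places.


Soft-thresholding with lambda = 2.45:
prox(8.6843) = sign(8.6843)*max(|8.6843| - 2.45, 0) = 6.2343
prox(7.9425) = sign(7.9425)*max(|7.9425| - 2.45, 0) = 5.4925
prox(1.6785) = sign(1.6785)*max(|1.6785| - 2.45, 0) = 0.0
prox(x) = [6.2343, 5.4925, 0.0]
||prox(x)||_1 = 6.2343 + 5.4925 + 0.0 = 11.7268


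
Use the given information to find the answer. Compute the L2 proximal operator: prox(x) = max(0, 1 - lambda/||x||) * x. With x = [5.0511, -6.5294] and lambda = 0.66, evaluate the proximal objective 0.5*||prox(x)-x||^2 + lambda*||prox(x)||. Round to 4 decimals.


Step 1: Compute ||x||.
||x|| = 8.2551
Step 2: Compute scaling factor.
scale = max(0, 1 - 0.66/8.2551) = 0.92
Step 3: prox(x) = [4.6473, -6.0074]
||prox(x)|| = 7.5951
Step 4: Proximal objective.
0.5*||prox-x||^2 = 0.2178
lambda*||prox|| = 5.0128
Total = 5.2306


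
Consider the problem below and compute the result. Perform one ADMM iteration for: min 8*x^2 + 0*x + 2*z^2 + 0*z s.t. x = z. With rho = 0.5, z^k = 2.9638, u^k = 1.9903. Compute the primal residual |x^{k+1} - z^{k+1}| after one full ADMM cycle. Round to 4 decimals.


ADMM iteration with rho = 0.5, z^k = 2.9638, u^k = 1.9903
Step 1: x-update.
Minimize 8*x^2 + 0*x + (0.5/2)*(x - 2.9638 + 1.9903)^2
FOC: (2*8 + 0.5)*x = 0 + 0.5*(2.9638 - 1.9903)
x^{k+1} = 0.0295
Step 2: z-update.
Minimize 2*z^2 + 0*z + (0.5/2)*(0.0295 - z + 1.9903)^2
FOC: (2*2 + 0.5)*z = 0 + 0.5*(0.0295 + 1.9903)
z^{k+1} = 0.2244
Step 3: u-update.
u^{k+1} = 1.9903 + 0.0295 - 0.2244 = 1.7954
Step 4: Primal residual = |0.0295 - 0.2244| = 0.1949


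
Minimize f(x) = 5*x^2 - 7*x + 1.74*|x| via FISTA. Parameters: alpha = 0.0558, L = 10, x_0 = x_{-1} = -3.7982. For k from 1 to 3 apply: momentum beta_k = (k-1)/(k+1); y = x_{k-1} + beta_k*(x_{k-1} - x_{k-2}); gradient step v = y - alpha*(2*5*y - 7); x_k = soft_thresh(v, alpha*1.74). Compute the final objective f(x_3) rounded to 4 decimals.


FISTA on f(x) = 5*x^2 - 7*x + 1.74*|x|
L = 10, alpha = 0.0558
Iteration 1: beta = 0.0, y = -3.7982 + 0.0*(-3.7982 + 3.7982) = -3.7982
  grad(y) = -44.982, v = y - alpha*grad = -1.2882
  prox(v) = soft_thresh(-1.2882, 0.0971) = -1.1911
Iteration 2: beta = 0.3333, y = -1.1911 + 0.3333*(-1.1911 + 3.7982) = -0.3221
  grad(y) = -10.2208, v = y - alpha*grad = 0.2482
  prox(v) = soft_thresh(0.2482, 0.0971) = 0.1511
Iteration 3: beta = 0.5, y = 0.1511 + 0.5*(0.1511 + 1.1911) = 0.8223
  grad(y) = 1.2228, v = y - alpha*grad = 0.754
  prox(v) = soft_thresh(0.754, 0.0971) = 0.657
f(x_3) = 5*0.657^2 - 7*0.657 + 1.74*|0.657| = -1.2976


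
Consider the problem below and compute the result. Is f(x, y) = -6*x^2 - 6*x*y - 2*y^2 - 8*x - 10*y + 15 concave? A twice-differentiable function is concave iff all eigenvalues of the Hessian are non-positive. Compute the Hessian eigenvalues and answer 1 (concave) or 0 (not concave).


The Hessian of f(x,y) = -6*x^2 - 6*x*y - 2*y^2 - 8*x - 10*y + 15 is:
H = [[-12, -6], [-6, -4]]
Trace = -12 - 4 = -16
Determinant = -12*-4 - (-6)^2 = 12
Discriminant = (-16)^2 - 4*12 = 208.0
Eigenvalues: lambda_1 = -15.2111, lambda_2 = -0.7889
The function is concave.

1


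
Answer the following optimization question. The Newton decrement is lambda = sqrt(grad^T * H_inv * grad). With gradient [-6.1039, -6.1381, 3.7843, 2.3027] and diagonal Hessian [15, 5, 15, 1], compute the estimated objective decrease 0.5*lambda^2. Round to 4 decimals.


Step 1: H is diagonal, so H^(-1) * g = [-0.4069, -1.2276, 0.2523, 2.3027].
Step 2: g^T H^(-1) g = sum_i g_i^2 / H_ii
  = (-6.1039)^2/15 + (-6.1381)^2/5 + (3.7843)^2/15 + (2.3027)^2/1
  = 2.4838 + 7.5353 + 0.9547 + 5.3024 = 16.2762
Step 3: Objective decrease = 0.5 * g^T H^(-1) g = 8.1381


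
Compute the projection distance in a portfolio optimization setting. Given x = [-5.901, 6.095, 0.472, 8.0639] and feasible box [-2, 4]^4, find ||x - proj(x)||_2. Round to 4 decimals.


Project each component onto [-2, 4].
clip(-5.901) = -2.0, clip(6.095) = 4.0, clip(0.472) = 0.472, clip(8.0639) = 4.0
Projection = [-2.0, 4.0, 0.472, 4.0]
Squared diffs: [15.2178, 4.389, 0.0, 16.5153]
Distance = sqrt(36.1221) = 6.0102


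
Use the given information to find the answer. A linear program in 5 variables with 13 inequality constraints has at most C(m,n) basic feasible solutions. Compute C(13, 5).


Each vertex corresponds to some choice of n active constraints out of m, so the number of vertices is at most C(m, n) = m! / (n!(m-n)!).
m = 13, n = 5
Numerator: 13 * 12 * 11 * 10 * 9
Denominator: 5! = 120
C(13, 5) = 1287


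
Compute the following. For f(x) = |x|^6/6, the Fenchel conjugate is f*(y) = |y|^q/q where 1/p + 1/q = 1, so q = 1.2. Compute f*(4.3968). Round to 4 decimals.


The conjugate exponent q satisfies 1/p + 1/q = 1.
p = 6, so q = 6/(6 - 1) = 1.2
|y|^q = 4.3968^1.2 = 5.9124
f*(4.3968) = 5.9124 / 1.2 = 4.927


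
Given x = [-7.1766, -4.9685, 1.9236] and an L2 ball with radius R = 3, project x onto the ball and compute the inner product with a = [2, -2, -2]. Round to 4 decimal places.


Step 1: Compute ||x|| (intermediates to 6 decimals).
||x|| = sqrt((-7.1766)^2 + (-4.9685)^2 + 1.9236^2) = 8.93811
Step 2: Project.
Since ||x|| > R, scale = R/||x|| = 3/8.93811 = 0.335641, proj(x) = scale * x
proj(x) = [-2.408761, -1.667632, 0.645639]
Step 3: Dot product.
a^T * proj(x) = 2*(-2.408761) - 2*(-1.667632) - 2*0.645639 = -2.7735


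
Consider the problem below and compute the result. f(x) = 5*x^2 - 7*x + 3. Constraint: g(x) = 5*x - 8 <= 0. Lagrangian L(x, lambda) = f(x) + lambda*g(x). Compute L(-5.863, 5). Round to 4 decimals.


Step 1: Evaluate f(x).
f(-5.863) = 5*(-5.863)^2 - 7*(-5.863) + 3 = 215.9148
Step 2: Evaluate g(x).
g(-5.863) = 5*-5.863 - 8 = -37.315
Step 3: Compute Lagrangian.
L = 215.9148 + 5*-37.315 = 29.3398


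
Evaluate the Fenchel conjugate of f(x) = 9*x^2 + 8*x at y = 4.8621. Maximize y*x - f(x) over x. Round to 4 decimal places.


f*(y) = sup_x {y*x - a*x^2 - b*x} = sup_x {(y-b)*x - a*x^2}
FOC: (y - b) - 2a*x = 0 => x* = (y - b)/(2a)
x* = (4.8621 - 8)/(2*9) = -0.1743
f*(4.8621) = (y-b)^2/(4a) = (4.8621 - 8)^2/(4*9)
= 9.8464/36 = 0.2735


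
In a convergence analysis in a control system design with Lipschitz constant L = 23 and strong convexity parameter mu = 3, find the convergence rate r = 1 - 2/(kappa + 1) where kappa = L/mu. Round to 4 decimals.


Step 1: Compute the condition number.
kappa = L/mu = 23/3 = 7.6667
Step 2: Compute the convergence rate.
r = 1 - 2/(kappa + 1) = 1 - 2*mu/(L + mu) = (L - mu)/(L + mu) = 20/26 = 0.7692


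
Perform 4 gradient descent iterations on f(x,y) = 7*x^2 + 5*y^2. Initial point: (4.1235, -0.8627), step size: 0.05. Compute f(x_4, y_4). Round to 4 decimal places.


Gradient descent on f(x,y) = 7*x^2 + 5*y^2.
Starting point: (4.1235, -0.8627), alpha = 0.05
Step 1: grad_x = 2*7*4.1235 = 57.729, grad_y = 2*5*-0.8627 = -8.627
  x_1 = 4.1235 - 0.05*57.729 = 1.2371
  y_1 = -0.8627 - 0.05*-8.627 = -0.4314
Step 2: grad_x = 2*7*1.2371 = 17.3187, grad_y = 2*5*-0.4314 = -4.3135
  x_2 = 1.2371 - 0.05*17.3187 = 0.3711
  y_2 = -0.4314 - 0.05*-4.3135 = -0.2157
Step 3: grad_x = 2*7*0.3711 = 5.1956, grad_y = 2*5*-0.2157 = -2.1568
  x_3 = 0.3711 - 0.05*5.1956 = 0.1113
  y_3 = -0.2157 - 0.05*-2.1568 = -0.1078
Step 4: grad_x = 2*7*0.1113 = 1.5587, grad_y = 2*5*-0.1078 = -1.0784
  x_4 = 0.1113 - 0.05*1.5587 = 0.0334
  y_4 = -0.1078 - 0.05*-1.0784 = -0.0539
f(0.0334, -0.0539) = 7*0.0334^2 + 5*(-0.0539)^2 = 0.0223


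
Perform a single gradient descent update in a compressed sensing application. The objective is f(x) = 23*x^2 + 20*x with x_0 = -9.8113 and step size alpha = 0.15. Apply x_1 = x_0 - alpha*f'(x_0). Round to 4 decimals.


We compute the gradient at x_0 and apply the update.
f'(x) = 46*x + 20
f'(-9.8113) = 46*-9.8113 + 20 = -431.3198
x_1 = -9.8113 - 0.15*-431.3198 = 54.8867


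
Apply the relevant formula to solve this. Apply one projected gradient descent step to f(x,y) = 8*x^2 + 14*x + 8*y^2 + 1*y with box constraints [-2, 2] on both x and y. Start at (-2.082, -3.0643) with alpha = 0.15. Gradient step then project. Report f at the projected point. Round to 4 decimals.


Step 1: Compute gradient at (-2.082, -3.0643).
grad_x = 2*8*-2.082 + 14 = -19.312
grad_y = 2*8*-3.0643 + 1 = -48.0288
Step 2: Gradient step.
x_raw = -2.082 - 0.15*-19.312 = 0.8148
y_raw = -3.0643 - 0.15*-48.0288 = 4.14
Step 3: Project onto [-2, 2].
x_proj = clip(0.8148) = 0.8148
y_proj = clip(4.14) = 2.0
Step 4: Evaluate f.
f(0.8148, 2.0) = 50.7184


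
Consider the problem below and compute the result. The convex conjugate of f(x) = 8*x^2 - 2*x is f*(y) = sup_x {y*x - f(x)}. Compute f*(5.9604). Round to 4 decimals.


f*(y) = sup_x {y*x - a*x^2 - b*x} = sup_x {(y-b)*x - a*x^2}
FOC: (y - b) - 2a*x = 0 => x* = (y - b)/(2a)
x* = (5.9604 + 2)/(2*8) = 0.4975
f*(5.9604) = (y-b)^2/(4a) = (5.9604 + 2)^2/(4*8)
= 63.368/32 = 1.9802


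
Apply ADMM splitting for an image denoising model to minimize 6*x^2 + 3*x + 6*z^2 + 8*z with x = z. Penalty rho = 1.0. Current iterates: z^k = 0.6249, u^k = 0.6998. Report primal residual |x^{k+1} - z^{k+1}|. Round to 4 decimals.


ADMM iteration with rho = 1.0, z^k = 0.6249, u^k = 0.6998
Step 1: x-update.
Minimize 6*x^2 + 3*x + (1.0/2)*(x - 0.6249 + 0.6998)^2
FOC: (2*6 + 1.0)*x = -3 + 1.0*(0.6249 - 0.6998)
x^{k+1} = -0.2365
Step 2: z-update.
Minimize 6*z^2 + 8*z + (1.0/2)*(-0.2365 - z + 0.6998)^2
FOC: (2*6 + 1.0)*z = -8 + 1.0*(-0.2365 + 0.6998)
z^{k+1} = -0.5797
Step 3: u-update.
u^{k+1} = 0.6998 - 0.2365 + 0.5797 = 1.043
Step 4: Primal residual = |-0.2365 + 0.5797| = 0.3432


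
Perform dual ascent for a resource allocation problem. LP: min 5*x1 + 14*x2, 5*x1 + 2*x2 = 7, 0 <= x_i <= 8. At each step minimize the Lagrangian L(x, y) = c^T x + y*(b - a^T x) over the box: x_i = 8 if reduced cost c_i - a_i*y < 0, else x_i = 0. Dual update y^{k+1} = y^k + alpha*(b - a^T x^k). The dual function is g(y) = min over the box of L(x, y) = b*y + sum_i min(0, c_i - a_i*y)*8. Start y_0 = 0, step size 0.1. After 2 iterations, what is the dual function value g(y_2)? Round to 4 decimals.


Dual ascent for LP: min 5*x1 + 14*x2, 5*x1 + 2*x2 = 7, 0 <= x_i <= 8
Step 1: y^k = 0.0, reduced costs: (5.0, 14.0)
  x^k = (0.0, 0.0), subgradient = b - a^T x = 7.0
  y^{k+1} = 0.0 + 0.1*7.0 = 0.7
Step 2: y^k = 0.7, reduced costs: (1.5, 12.6)
  x^k = (0.0, 0.0), subgradient = b - a^T x = 7.0
  y^{k+1} = 0.7 + 0.1*7.0 = 1.4
Dual objective at y_2 = 1.4: reduced costs (-2.0, 11.2), box minimizer x = (8.0, 0.0)
g(y_2) = b*y + (c1 - a1*y)*x1 + (c2 - a2*y)*x2 = 7*1.4 + (-2.0)*8.0 + 11.2*0.0 = 9.8 - 16.0 + 0.0 = -6.2


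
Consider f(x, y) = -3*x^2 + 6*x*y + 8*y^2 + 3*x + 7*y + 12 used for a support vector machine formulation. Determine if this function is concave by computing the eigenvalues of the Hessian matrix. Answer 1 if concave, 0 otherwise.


The Hessian of f(x,y) = -3*x^2 + 6*x*y + 8*y^2 + 3*x + 7*y + 12 is:
H = [[-6, 6], [6, 16]]
Trace = -6 + 16 = 10
Determinant = -6*16 - (6)^2 = -132
Discriminant = (10)^2 - 4*-132 = 628.0
Eigenvalues: lambda_1 = -7.53, lambda_2 = 17.53
The function is not concave.

0


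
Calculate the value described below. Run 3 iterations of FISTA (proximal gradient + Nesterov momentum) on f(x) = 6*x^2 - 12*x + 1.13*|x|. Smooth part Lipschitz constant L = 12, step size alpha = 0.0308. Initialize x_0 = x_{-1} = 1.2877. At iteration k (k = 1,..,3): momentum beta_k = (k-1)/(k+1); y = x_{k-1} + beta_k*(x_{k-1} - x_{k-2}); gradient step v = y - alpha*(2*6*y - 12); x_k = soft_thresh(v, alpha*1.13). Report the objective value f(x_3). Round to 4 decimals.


FISTA on f(x) = 6*x^2 - 12*x + 1.13*|x|
L = 12, alpha = 0.0308
Iteration 1: beta = 0.0, y = 1.2877 + 0.0*(1.2877 - 1.2877) = 1.2877
  grad(y) = 3.4524, v = y - alpha*grad = 1.1814
  prox(v) = soft_thresh(1.1814, 0.0348) = 1.1466
Iteration 2: beta = 0.3333, y = 1.1466 + 0.3333*(1.1466 - 1.2877) = 1.0995
  grad(y) = 1.1942, v = y - alpha*grad = 1.0627
  prox(v) = soft_thresh(1.0627, 0.0348) = 1.0279
Iteration 3: beta = 0.5, y = 1.0279 + 0.5*(1.0279 - 1.1466) = 0.9686
  grad(y) = -0.3766, v = y - alpha*grad = 0.9802
  prox(v) = soft_thresh(0.9802, 0.0348) = 0.9454
f(x_3) = 6*0.9454^2 - 12*0.9454 + 1.13*|0.9454| = -4.9138


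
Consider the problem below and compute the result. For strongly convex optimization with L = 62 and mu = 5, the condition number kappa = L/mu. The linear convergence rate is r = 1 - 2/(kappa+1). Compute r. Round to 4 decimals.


Step 1: Compute the condition number.
kappa = L/mu = 62/5 = 12.4
Step 2: Compute the convergence rate.
r = 1 - 2/(kappa + 1) = 1 - 2*mu/(L + mu) = (L - mu)/(L + mu) = 57/67 = 0.8507


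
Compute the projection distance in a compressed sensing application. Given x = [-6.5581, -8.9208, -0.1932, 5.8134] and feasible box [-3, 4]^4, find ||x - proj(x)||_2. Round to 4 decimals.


Project each component onto [-3, 4].
clip(-6.5581) = -3.0, clip(-8.9208) = -3.0, clip(-0.1932) = -0.1932, clip(5.8134) = 4.0
Projection = [-3.0, -3.0, -0.1932, 4.0]
Squared diffs: [12.6601, 35.0559, 0.0, 3.2884]
Distance = sqrt(51.0044) = 7.1417


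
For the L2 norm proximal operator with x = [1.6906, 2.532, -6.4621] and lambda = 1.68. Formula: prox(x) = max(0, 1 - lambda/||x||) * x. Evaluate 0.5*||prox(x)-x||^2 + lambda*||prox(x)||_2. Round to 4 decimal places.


Step 1: Compute ||x||.
||x|| = 7.1434
Step 2: Compute scaling factor.
scale = max(0, 1 - 1.68/7.1434) = 0.7648
Step 3: prox(x) = [1.293, 1.9365, -4.9423]
||prox(x)|| = 5.4634
Step 4: Proximal objective.
0.5*||prox-x||^2 = 1.4112
lambda*||prox|| = 9.1785
Total = 10.5897


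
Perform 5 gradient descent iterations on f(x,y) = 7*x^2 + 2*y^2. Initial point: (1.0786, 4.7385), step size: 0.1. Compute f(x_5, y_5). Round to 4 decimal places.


Gradient descent on f(x,y) = 7*x^2 + 2*y^2.
Starting point: (1.0786, 4.7385), alpha = 0.1
Step 1: grad_x = 2*7*1.0786 = 15.1004, grad_y = 2*2*4.7385 = 18.954
  x_1 = 1.0786 - 0.1*15.1004 = -0.4314
  y_1 = 4.7385 - 0.1*18.954 = 2.8431
Step 2: grad_x = 2*7*-0.4314 = -6.0402, grad_y = 2*2*2.8431 = 11.3724
  x_2 = -0.4314 - 0.1*-6.0402 = 0.1726
  y_2 = 2.8431 - 0.1*11.3724 = 1.7059
Step 3: grad_x = 2*7*0.1726 = 2.4161, grad_y = 2*2*1.7059 = 6.8234
  x_3 = 0.1726 - 0.1*2.4161 = -0.069
  y_3 = 1.7059 - 0.1*6.8234 = 1.0235
Step 4: grad_x = 2*7*-0.069 = -0.9664, grad_y = 2*2*1.0235 = 4.0941
  x_4 = -0.069 - 0.1*-0.9664 = 0.0276
  y_4 = 1.0235 - 0.1*4.0941 = 0.6141
Step 5: grad_x = 2*7*0.0276 = 0.3866, grad_y = 2*2*0.6141 = 2.4564
  x_5 = 0.0276 - 0.1*0.3866 = -0.011
  y_5 = 0.6141 - 0.1*2.4564 = 0.3685
f(-0.011, 0.3685) = 7*(-0.011)^2 + 2*0.3685^2 = 0.2724


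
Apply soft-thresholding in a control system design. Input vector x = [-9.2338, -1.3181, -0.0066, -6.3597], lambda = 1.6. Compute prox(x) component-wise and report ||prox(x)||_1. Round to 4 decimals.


Soft-thresholding with lambda = 1.6:
prox(-9.2338) = sign(-9.2338)*max(|-9.2338| - 1.6, 0) = -7.6338
prox(-1.3181) = sign(-1.3181)*max(|-1.3181| - 1.6, 0) = 0.0
prox(-0.0066) = sign(-0.0066)*max(|-0.0066| - 1.6, 0) = 0.0
prox(-6.3597) = sign(-6.3597)*max(|-6.3597| - 1.6, 0) = -4.7597
prox(x) = [-7.6338, 0.0, 0.0, -4.7597]
||prox(x)||_1 = 7.6338 + 0.0 + 0.0 + 4.7597 = 12.3935


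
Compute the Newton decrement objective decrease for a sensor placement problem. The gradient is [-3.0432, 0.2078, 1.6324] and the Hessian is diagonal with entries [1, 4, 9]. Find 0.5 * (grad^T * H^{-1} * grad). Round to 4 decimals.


Step 1: H is diagonal, so H^(-1) * g = [-3.0432, 0.052, 0.1814].
Step 2: g^T H^(-1) g = sum_i g_i^2 / H_ii
  = (-3.0432)^2/1 + (0.2078)^2/4 + (1.6324)^2/9
  = 9.2611 + 0.0108 + 0.2961 = 9.5679
Step 3: Objective decrease = 0.5 * g^T H^(-1) g = 4.784


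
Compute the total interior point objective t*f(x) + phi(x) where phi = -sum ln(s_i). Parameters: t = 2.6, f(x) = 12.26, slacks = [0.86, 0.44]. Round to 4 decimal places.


Step 1: Compute log-barrier.
ln values: [-0.1508, -0.821]
phi = -(-0.1508 - 0.821) = 0.9718
Step 2: Compute augmented objective.
t*f(x) = 2.6*12.26 = 31.876
Total = 31.876 + 0.9718 = 32.8478


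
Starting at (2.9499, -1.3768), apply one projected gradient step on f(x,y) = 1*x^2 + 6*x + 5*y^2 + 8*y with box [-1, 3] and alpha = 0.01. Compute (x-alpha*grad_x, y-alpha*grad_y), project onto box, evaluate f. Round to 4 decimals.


Step 1: Compute gradient at (2.9499, -1.3768).
grad_x = 2*1*2.9499 + 6 = 11.8998
grad_y = 2*5*-1.3768 + 8 = -5.768
Step 2: Gradient step.
x_raw = 2.9499 - 0.01*11.8998 = 2.8309
y_raw = -1.3768 - 0.01*-5.768 = -1.3191
Step 3: Project onto [-1, 3].
x_proj = clip(2.8309) = 2.8309
y_proj = clip(-1.3191) = -1.0
Step 4: Evaluate f.
f(2.8309, -1.0) = 21.9994


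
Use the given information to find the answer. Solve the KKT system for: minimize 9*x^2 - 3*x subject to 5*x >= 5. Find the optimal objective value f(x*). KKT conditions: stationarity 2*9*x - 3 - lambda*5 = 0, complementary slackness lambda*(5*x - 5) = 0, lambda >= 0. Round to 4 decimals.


Step 1: Try lambda = 0 (constraint inactive).
x_unc = 3/(2*9) = 0.1667
Check: 5*0.1667 = 0.8335 < 5 -- violated!
Step 2: Constraint must be active: 5*x = 5
x* = 5/5 = 1.0
lambda = (2*9*1.0 - 3)/5 = 3.0
Step 3: Compute optimal value.
f(x*) = 9*1.0^2 - 3*1.0 = 6.0


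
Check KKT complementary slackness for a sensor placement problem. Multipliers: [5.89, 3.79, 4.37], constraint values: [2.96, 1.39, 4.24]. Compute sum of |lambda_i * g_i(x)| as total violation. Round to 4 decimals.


KKT complementary slackness check:
lambda_1 * g_1 = 5.89 * 2.96 = 17.4344
lambda_2 * g_2 = 3.79 * 1.39 = 5.2681
lambda_3 * g_3 = 4.37 * 4.24 = 18.5288
Total violation = 17.4344 + 5.2681 + 18.5288 = 41.2313


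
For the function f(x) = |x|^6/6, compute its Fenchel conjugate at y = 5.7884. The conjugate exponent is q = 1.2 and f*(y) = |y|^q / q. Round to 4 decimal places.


The conjugate exponent q satisfies 1/p + 1/q = 1.
p = 6, so q = 6/(6 - 1) = 1.2
|y|^q = 5.7884^1.2 = 8.2238
f*(5.7884) = 8.2238 / 1.2 = 6.8531


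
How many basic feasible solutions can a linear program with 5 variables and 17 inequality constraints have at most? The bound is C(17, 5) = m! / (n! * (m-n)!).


Each vertex corresponds to some choice of n active constraints out of m, so the number of vertices is at most C(m, n) = m! / (n!(m-n)!).
m = 17, n = 5
Numerator: 17 * 16 * 15 * 14 * 13
Denominator: 5! = 120
C(17, 5) = 6188


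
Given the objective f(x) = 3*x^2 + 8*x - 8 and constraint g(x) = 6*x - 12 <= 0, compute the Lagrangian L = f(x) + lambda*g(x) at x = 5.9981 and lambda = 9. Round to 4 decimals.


Step 1: Evaluate f(x).
f(5.9981) = 3*5.9981^2 + 8*5.9981 - 8 = 147.9164
Step 2: Evaluate g(x).
g(5.9981) = 6*5.9981 - 12 = 23.9886
Step 3: Compute Lagrangian.
L = 147.9164 + 9*23.9886 = 363.8138


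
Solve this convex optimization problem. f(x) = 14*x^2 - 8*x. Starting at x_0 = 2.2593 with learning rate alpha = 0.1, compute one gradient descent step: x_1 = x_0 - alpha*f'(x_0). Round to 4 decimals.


We compute the gradient at x_0 and apply the update.
f'(x) = 28*x - 8
f'(2.2593) = 28*2.2593 - 8 = 55.2604
x_1 = 2.2593 - 0.1*55.2604 = -3.2667


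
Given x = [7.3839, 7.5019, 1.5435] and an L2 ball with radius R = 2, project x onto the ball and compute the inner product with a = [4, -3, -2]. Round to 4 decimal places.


Step 1: Compute ||x|| (intermediates to 6 decimals).
||x|| = sqrt(7.3839^2 + 7.5019^2 + 1.5435^2) = 10.638744
Step 2: Project.
Since ||x|| > R, scale = R/||x|| = 2/10.638744 = 0.187992, proj(x) = scale * x
proj(x) = [1.388114, 1.410297, 0.290166]
Step 3: Dot product.
a^T * proj(x) = 4*1.388114 - 3*1.410297 - 2*0.290166 = 0.7412


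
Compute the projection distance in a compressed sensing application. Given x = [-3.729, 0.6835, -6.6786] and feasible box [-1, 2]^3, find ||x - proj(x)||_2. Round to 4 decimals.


Project each component onto [-1, 2].
clip(-3.729) = -1.0, clip(0.6835) = 0.6835, clip(-6.6786) = -1.0
Projection = [-1.0, 0.6835, -1.0]
Squared diffs: [7.4474, 0.0, 32.2465]
Distance = sqrt(39.6939) = 6.3003


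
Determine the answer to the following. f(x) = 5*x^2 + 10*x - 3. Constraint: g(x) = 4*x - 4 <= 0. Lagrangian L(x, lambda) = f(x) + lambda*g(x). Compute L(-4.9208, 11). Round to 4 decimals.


Step 1: Evaluate f(x).
f(-4.9208) = 5*(-4.9208)^2 + 10*(-4.9208) - 3 = 68.8634
Step 2: Evaluate g(x).
g(-4.9208) = 4*-4.9208 - 4 = -23.6832
Step 3: Compute Lagrangian.
L = 68.8634 + 11*-23.6832 = -191.6518


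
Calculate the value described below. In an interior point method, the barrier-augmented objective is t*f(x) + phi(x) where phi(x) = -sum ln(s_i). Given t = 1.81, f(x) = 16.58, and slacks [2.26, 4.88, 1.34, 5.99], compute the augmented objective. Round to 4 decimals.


Step 1: Compute log-barrier.
ln values: [0.8154, 1.5851, 0.2927, 1.7901]
phi = -(0.8154 + 1.5851 + 0.2927 + 1.7901) = -4.4833
Step 2: Compute augmented objective.
t*f(x) = 1.81*16.58 = 30.0098
Total = 30.0098 - 4.4833 = 25.5265


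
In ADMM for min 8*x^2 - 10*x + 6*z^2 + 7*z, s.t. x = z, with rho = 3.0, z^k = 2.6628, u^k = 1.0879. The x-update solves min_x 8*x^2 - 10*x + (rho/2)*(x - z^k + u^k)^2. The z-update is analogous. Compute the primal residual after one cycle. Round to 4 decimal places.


ADMM iteration with rho = 3.0, z^k = 2.6628, u^k = 1.0879
Step 1: x-update.
Minimize 8*x^2 - 10*x + (3.0/2)*(x - 2.6628 + 1.0879)^2
FOC: (2*8 + 3.0)*x = 10 + 3.0*(2.6628 - 1.0879)
x^{k+1} = 0.775
Step 2: z-update.
Minimize 6*z^2 + 7*z + (3.0/2)*(0.775 - z + 1.0879)^2
FOC: (2*6 + 3.0)*z = -7 + 3.0*(0.775 + 1.0879)
z^{k+1} = -0.0941
Step 3: u-update.
u^{k+1} = 1.0879 + 0.775 + 0.0941 = 1.957
Step 4: Primal residual = |0.775 + 0.0941| = 0.8691


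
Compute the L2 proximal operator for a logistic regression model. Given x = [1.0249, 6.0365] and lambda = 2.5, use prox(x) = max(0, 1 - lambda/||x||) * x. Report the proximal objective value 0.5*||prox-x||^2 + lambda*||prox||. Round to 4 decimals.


Step 1: Compute ||x||.
||x|| = 6.1229
Step 2: Compute scaling factor.
scale = max(0, 1 - 2.5/6.1229) = 0.5917
Step 3: prox(x) = [0.6064, 3.5718]
||prox(x)|| = 3.6229
Step 4: Proximal objective.
0.5*||prox-x||^2 = 3.125
lambda*||prox|| = 9.0573
Total = 12.1822


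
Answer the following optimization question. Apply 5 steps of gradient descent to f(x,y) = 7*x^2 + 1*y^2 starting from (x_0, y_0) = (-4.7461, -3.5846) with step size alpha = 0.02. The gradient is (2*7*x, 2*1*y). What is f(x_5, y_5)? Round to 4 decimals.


Gradient descent on f(x,y) = 7*x^2 + 1*y^2.
Starting point: (-4.7461, -3.5846), alpha = 0.02
Step 1: grad_x = 2*7*-4.7461 = -66.4454, grad_y = 2*1*-3.5846 = -7.1692
  x_1 = -4.7461 - 0.02*-66.4454 = -3.4172
  y_1 = -3.5846 - 0.02*-7.1692 = -3.4412
Step 2: grad_x = 2*7*-3.4172 = -47.8407, grad_y = 2*1*-3.4412 = -6.8824
  x_2 = -3.4172 - 0.02*-47.8407 = -2.4604
  y_2 = -3.4412 - 0.02*-6.8824 = -3.3036
Step 3: grad_x = 2*7*-2.4604 = -34.4453, grad_y = 2*1*-3.3036 = -6.6071
  x_3 = -2.4604 - 0.02*-34.4453 = -1.7715
  y_3 = -3.3036 - 0.02*-6.6071 = -3.1714
Step 4: grad_x = 2*7*-1.7715 = -24.8006, grad_y = 2*1*-3.1714 = -6.3428
  x_4 = -1.7715 - 0.02*-24.8006 = -1.2755
  y_4 = -3.1714 - 0.02*-6.3428 = -3.0446
Step 5: grad_x = 2*7*-1.2755 = -17.8564, grad_y = 2*1*-3.0446 = -6.0891
  x_5 = -1.2755 - 0.02*-17.8564 = -0.9183
  y_5 = -3.0446 - 0.02*-6.0891 = -2.9228
f(-0.9183, -2.9228) = 7*(-0.9183)^2 + 1*(-2.9228)^2 = 14.446


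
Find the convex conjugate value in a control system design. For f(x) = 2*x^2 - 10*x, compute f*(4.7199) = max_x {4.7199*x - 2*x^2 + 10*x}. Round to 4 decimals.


f*(y) = sup_x {y*x - a*x^2 - b*x} = sup_x {(y-b)*x - a*x^2}
FOC: (y - b) - 2a*x = 0 => x* = (y - b)/(2a)
x* = (4.7199 + 10)/(2*2) = 3.68
f*(4.7199) = (y-b)^2/(4a) = (4.7199 + 10)^2/(4*2)
= 216.6755/8 = 27.0844


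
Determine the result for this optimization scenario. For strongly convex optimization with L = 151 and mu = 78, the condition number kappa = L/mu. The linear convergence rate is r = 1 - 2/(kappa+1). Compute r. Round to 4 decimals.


Step 1: Compute the condition number.
kappa = L/mu = 151/78 = 1.9359
Step 2: Compute the convergence rate.
r = 1 - 2/(kappa + 1) = 1 - 2*mu/(L + mu) = (L - mu)/(L + mu) = 73/229 = 0.3188


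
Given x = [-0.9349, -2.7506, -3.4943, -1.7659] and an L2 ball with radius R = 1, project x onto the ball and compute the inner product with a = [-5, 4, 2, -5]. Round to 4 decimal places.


Step 1: Compute ||x|| (intermediates to 6 decimals).
||x|| = sqrt((-0.9349)^2 + (-2.7506)^2 + (-3.4943)^2 + (-1.7659)^2) = 4.875282
Step 2: Project.
Since ||x|| > R, scale = R/||x|| = 1/4.875282 = 0.205116, proj(x) = scale * x
proj(x) = [-0.191763, -0.564192, -0.716737, -0.362214]
Step 3: Dot product.
a^T * proj(x) = -5*(-0.191763) + 4*(-0.564192) + 2*(-0.716737) - 5*(-0.362214) = -0.9204


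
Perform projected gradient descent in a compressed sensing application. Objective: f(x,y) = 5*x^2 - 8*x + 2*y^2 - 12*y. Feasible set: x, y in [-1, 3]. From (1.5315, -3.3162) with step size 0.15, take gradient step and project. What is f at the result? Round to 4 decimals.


Step 1: Compute gradient at (1.5315, -3.3162).
grad_x = 2*5*1.5315 - 8 = 7.315
grad_y = 2*2*-3.3162 - 12 = -25.2648
Step 2: Gradient step.
x_raw = 1.5315 - 0.15*7.315 = 0.4343
y_raw = -3.3162 - 0.15*-25.2648 = 0.4735
Step 3: Project onto [-1, 3].
x_proj = clip(0.4343) = 0.4343
y_proj = clip(0.4735) = 0.4735
Step 4: Evaluate f.
f(0.4343, 0.4735) = -7.7649


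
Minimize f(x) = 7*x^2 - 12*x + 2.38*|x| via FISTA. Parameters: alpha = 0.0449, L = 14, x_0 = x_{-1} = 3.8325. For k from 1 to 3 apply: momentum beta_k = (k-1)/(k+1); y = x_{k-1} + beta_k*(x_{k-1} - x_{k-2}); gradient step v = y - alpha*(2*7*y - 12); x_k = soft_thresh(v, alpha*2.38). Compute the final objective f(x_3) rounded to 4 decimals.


FISTA on f(x) = 7*x^2 - 12*x + 2.38*|x|
L = 14, alpha = 0.0449
Iteration 1: beta = 0.0, y = 3.8325 + 0.0*(3.8325 - 3.8325) = 3.8325
  grad(y) = 41.655, v = y - alpha*grad = 1.9622
  prox(v) = soft_thresh(1.9622, 0.1069) = 1.8553
Iteration 2: beta = 0.3333, y = 1.8553 + 0.3333*(1.8553 - 3.8325) = 1.1963
  grad(y) = 4.7478, v = y - alpha*grad = 0.9831
  prox(v) = soft_thresh(0.9831, 0.1069) = 0.8762
Iteration 3: beta = 0.5, y = 0.8762 + 0.5*(0.8762 - 1.8553) = 0.3867
  grad(y) = -6.5864, v = y - alpha*grad = 0.6824
  prox(v) = soft_thresh(0.6824, 0.1069) = 0.5756
f(x_3) = 7*0.5756^2 - 12*0.5756 + 2.38*|0.5756| = -3.218


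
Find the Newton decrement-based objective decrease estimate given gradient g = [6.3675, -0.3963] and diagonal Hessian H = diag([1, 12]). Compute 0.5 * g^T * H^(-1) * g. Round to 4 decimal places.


Step 1: H is diagonal, so H^(-1) * g = [6.3675, -0.033].
Step 2: g^T H^(-1) g = sum_i g_i^2 / H_ii
  = (6.3675)^2/1 + (-0.3963)^2/12
  = 40.5451 + 0.0131 = 40.5581
Step 3: Objective decrease = 0.5 * g^T H^(-1) g = 20.2791


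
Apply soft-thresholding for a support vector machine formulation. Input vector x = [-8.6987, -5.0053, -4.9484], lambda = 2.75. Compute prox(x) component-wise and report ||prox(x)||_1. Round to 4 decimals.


Soft-thresholding with lambda = 2.75:
prox(-8.6987) = sign(-8.6987)*max(|-8.6987| - 2.75, 0) = -5.9487
prox(-5.0053) = sign(-5.0053)*max(|-5.0053| - 2.75, 0) = -2.2553
prox(-4.9484) = sign(-4.9484)*max(|-4.9484| - 2.75, 0) = -2.1984
prox(x) = [-5.9487, -2.2553, -2.1984]
||prox(x)||_1 = 5.9487 + 2.2553 + 2.1984 = 10.4024


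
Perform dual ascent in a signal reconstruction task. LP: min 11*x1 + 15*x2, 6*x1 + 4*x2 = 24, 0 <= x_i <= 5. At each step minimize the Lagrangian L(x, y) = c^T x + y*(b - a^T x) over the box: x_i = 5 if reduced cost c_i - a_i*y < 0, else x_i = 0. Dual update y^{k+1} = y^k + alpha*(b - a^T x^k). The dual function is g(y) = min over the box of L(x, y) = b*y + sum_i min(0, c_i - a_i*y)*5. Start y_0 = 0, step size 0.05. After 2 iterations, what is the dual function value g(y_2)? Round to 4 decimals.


Dual ascent for LP: min 11*x1 + 15*x2, 6*x1 + 4*x2 = 24, 0 <= x_i <= 5
Step 1: y^k = 0.0, reduced costs: (11.0, 15.0)
  x^k = (0.0, 0.0), subgradient = b - a^T x = 24.0
  y^{k+1} = 0.0 + 0.05*24.0 = 1.2
Step 2: y^k = 1.2, reduced costs: (3.8, 10.2)
  x^k = (0.0, 0.0), subgradient = b - a^T x = 24.0
  y^{k+1} = 1.2 + 0.05*24.0 = 2.4
Dual objective at y_2 = 2.4: reduced costs (-3.4, 5.4), box minimizer x = (5.0, 0.0)
g(y_2) = b*y + (c1 - a1*y)*x1 + (c2 - a2*y)*x2 = 24*2.4 + (-3.4)*5.0 + 5.4*0.0 = 57.6 - 17.0 + 0.0 = 40.6


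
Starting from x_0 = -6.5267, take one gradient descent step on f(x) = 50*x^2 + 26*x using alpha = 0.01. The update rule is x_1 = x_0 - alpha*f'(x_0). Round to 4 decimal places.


We compute the gradient at x_0 and apply the update.
f'(x) = 100*x + 26
f'(-6.5267) = 100*-6.5267 + 26 = -626.67
x_1 = -6.5267 - 0.01*-626.67 = -0.26


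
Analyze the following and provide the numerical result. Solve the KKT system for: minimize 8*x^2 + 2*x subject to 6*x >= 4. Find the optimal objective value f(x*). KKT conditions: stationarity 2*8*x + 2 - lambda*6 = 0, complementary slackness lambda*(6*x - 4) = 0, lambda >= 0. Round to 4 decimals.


Step 1: Try lambda = 0 (constraint inactive).
x_unc = -2/(2*8) = -0.125
Check: 6*-0.125 = -0.75 < 4 -- violated!
Step 2: Constraint must be active: 6*x = 4
x* = 4/6 = 2/3 = 0.6667 (rounded; the exact value 2/3 is used below)
lambda = (2*8*(2/3) + 2)/6 = 2.1111
Step 3: Compute optimal value.
f(x*) = 8*(2/3)^2 + 2*(2/3) = 4.8889


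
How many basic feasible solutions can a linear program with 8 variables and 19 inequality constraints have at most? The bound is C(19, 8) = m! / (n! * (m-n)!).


Each vertex corresponds to some choice of n active constraints out of m, so the number of vertices is at most C(m, n) = m! / (n!(m-n)!).
m = 19, n = 8
Numerator: 19 * 18 * 17 * 16 * 15 * 14 * 13 * 12
Denominator: 8! = 40320
C(19, 8) = 75582


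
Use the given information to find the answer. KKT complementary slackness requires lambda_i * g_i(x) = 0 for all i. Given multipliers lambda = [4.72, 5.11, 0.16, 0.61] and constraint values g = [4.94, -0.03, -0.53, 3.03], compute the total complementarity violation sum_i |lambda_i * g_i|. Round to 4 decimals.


KKT complementary slackness check:
lambda_1 * g_1 = 4.72 * 4.94 = 23.3168
lambda_2 * g_2 = 5.11 * -0.03 = -0.1533
lambda_3 * g_3 = 0.16 * -0.53 = -0.0848
lambda_4 * g_4 = 0.61 * 3.03 = 1.8483
Total violation = 23.3168 + 0.1533 + 0.0848 + 1.8483 = 25.4032


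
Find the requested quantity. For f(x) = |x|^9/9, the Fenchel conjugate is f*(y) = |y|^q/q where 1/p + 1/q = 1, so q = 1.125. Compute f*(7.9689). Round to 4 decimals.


The conjugate exponent q satisfies 1/p + 1/q = 1.
p = 9, so q = 9/(9 - 1) = 1.125
|y|^q = 7.9689^1.125 = 10.3294
f*(7.9689) = 10.3294 / 1.125 = 9.1816


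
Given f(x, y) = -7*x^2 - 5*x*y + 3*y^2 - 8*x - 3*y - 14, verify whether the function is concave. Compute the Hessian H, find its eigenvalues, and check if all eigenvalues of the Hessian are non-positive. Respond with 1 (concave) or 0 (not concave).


The Hessian of f(x,y) = -7*x^2 - 5*x*y + 3*y^2 - 8*x - 3*y - 14 is:
H = [[-14, -5], [-5, 6]]
Trace = -14 + 6 = -8
Determinant = -14*6 - (-5)^2 = -109
Discriminant = (-8)^2 - 4*-109 = 500.0
Eigenvalues: lambda_1 = -15.1803, lambda_2 = 7.1803
The function is not concave.

0


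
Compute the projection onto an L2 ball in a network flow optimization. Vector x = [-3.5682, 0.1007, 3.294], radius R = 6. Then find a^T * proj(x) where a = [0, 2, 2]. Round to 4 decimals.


Step 1: Compute ||x|| (intermediates to 6 decimals).
||x|| = sqrt((-3.5682)^2 + 0.1007^2 + 3.294^2) = 4.857224
Step 2: Project.
Since ||x|| <= R, proj = x (no scaling needed).
proj(x) = [-3.5682, 0.1007, 3.294]
Step 3: Dot product.
a^T * proj(x) = 0*(-3.5682) + 2*0.1007 + 2*3.294 = 6.7894


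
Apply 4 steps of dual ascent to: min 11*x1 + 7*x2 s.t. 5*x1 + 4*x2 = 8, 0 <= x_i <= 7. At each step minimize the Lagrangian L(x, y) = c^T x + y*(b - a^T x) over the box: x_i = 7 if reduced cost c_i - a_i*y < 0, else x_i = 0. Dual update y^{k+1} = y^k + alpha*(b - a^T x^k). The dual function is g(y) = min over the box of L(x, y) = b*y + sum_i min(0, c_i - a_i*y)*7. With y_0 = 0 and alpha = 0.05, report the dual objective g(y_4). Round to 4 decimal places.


Dual ascent for LP: min 11*x1 + 7*x2, 5*x1 + 4*x2 = 8, 0 <= x_i <= 7
Step 1: y^k = 0.0, reduced costs: (11.0, 7.0)
  x^k = (0.0, 0.0), subgradient = b - a^T x = 8.0
  y^{k+1} = 0.0 + 0.05*8.0 = 0.4
Step 2: y^k = 0.4, reduced costs: (9.0, 5.4)
  x^k = (0.0, 0.0), subgradient = b - a^T x = 8.0
  y^{k+1} = 0.4 + 0.05*8.0 = 0.8
Step 3: y^k = 0.8, reduced costs: (7.0, 3.8)
  x^k = (0.0, 0.0), subgradient = b - a^T x = 8.0
  y^{k+1} = 0.8 + 0.05*8.0 = 1.2
Step 4: y^k = 1.2, reduced costs: (5.0, 2.2)
  x^k = (0.0, 0.0), subgradient = b - a^T x = 8.0
  y^{k+1} = 1.2 + 0.05*8.0 = 1.6
Dual objective at y_4 = 1.6: reduced costs (3.0, 0.6), box minimizer x = (0.0, 0.0)
g(y_4) = b*y + (c1 - a1*y)*x1 + (c2 - a2*y)*x2 = 8*1.6 + 3.0*0.0 + 0.6*0.0 = 12.8 + 0.0 + 0.0 = 12.8


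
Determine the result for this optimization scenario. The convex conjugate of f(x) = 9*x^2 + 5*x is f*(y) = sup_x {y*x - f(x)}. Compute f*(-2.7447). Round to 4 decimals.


f*(y) = sup_x {y*x - a*x^2 - b*x} = sup_x {(y-b)*x - a*x^2}
FOC: (y - b) - 2a*x = 0 => x* = (y - b)/(2a)
x* = (-2.7447 - 5)/(2*9) = -0.4303
f*(-2.7447) = (y-b)^2/(4a) = (-2.7447 - 5)^2/(4*9)
= 59.9804/36 = 1.6661


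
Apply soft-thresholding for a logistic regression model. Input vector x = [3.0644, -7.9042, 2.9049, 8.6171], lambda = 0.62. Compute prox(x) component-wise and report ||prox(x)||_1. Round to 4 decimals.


Soft-thresholding with lambda = 0.62:
prox(3.0644) = sign(3.0644)*max(|3.0644| - 0.62, 0) = 2.4444
prox(-7.9042) = sign(-7.9042)*max(|-7.9042| - 0.62, 0) = -7.2842
prox(2.9049) = sign(2.9049)*max(|2.9049| - 0.62, 0) = 2.2849
prox(8.6171) = sign(8.6171)*max(|8.6171| - 0.62, 0) = 7.9971
prox(x) = [2.4444, -7.2842, 2.2849, 7.9971]
||prox(x)||_1 = 2.4444 + 7.2842 + 2.2849 + 7.9971 = 20.0106


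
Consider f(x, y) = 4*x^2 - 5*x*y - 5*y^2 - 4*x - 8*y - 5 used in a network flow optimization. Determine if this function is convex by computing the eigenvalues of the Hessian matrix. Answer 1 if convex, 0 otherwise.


The Hessian of f(x,y) = 4*x^2 - 5*x*y - 5*y^2 - 4*x - 8*y - 5 is:
H = [[8, -5], [-5, -10]]
Trace = 8 - 10 = -2
Determinant = 8*-10 - (-5)^2 = -105
Discriminant = (-2)^2 - 4*-105 = 424.0
Eigenvalues: lambda_1 = -11.2956, lambda_2 = 9.2956
The function is not convex.

0


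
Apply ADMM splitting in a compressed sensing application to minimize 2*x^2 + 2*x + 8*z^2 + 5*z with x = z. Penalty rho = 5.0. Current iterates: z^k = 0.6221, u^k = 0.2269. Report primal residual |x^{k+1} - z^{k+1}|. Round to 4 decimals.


ADMM iteration with rho = 5.0, z^k = 0.6221, u^k = 0.2269
Step 1: x-update.
Minimize 2*x^2 + 2*x + (5.0/2)*(x - 0.6221 + 0.2269)^2
FOC: (2*2 + 5.0)*x = -2 + 5.0*(0.6221 - 0.2269)
x^{k+1} = -0.0027
Step 2: z-update.
Minimize 8*z^2 + 5*z + (5.0/2)*(-0.0027 - z + 0.2269)^2
FOC: (2*8 + 5.0)*z = -5 + 5.0*(-0.0027 + 0.2269)
z^{k+1} = -0.1847
Step 3: u-update.
u^{k+1} = 0.2269 - 0.0027 + 0.1847 = 0.4089
Step 4: Primal residual = |-0.0027 + 0.1847| = 0.182


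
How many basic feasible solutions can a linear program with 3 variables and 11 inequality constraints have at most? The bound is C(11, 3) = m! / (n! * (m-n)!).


Each vertex corresponds to some choice of n active constraints out of m, so the number of vertices is at most C(m, n) = m! / (n!(m-n)!).
m = 11, n = 3
Numerator: 11 * 10 * 9
Denominator: 3! = 6
C(11, 3) = 165


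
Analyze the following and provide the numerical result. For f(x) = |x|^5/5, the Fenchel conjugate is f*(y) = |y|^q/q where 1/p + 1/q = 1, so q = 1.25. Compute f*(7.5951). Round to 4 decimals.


The conjugate exponent q satisfies 1/p + 1/q = 1.
p = 5, so q = 5/(5 - 1) = 1.25
|y|^q = 7.5951^1.25 = 12.6086
f*(7.5951) = 12.6086 / 1.25 = 10.0869


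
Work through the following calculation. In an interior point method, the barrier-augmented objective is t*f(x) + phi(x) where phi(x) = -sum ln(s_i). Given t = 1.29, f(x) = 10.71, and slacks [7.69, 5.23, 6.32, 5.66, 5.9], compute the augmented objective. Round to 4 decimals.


Step 1: Compute log-barrier.
ln values: [2.0399, 1.6544, 1.8437, 1.7334, 1.775]
phi = -(2.0399 + 1.6544 + 1.8437 + 1.7334 + 1.775) = -9.0464
Step 2: Compute augmented objective.
t*f(x) = 1.29*10.71 = 13.8159
Total = 13.8159 - 9.0464 = 4.7695


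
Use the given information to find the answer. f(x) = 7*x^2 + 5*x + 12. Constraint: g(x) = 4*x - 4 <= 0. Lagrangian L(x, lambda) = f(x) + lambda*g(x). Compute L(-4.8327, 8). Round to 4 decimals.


Step 1: Evaluate f(x).
f(-4.8327) = 7*(-4.8327)^2 + 5*(-4.8327) + 12 = 151.3214
Step 2: Evaluate g(x).
g(-4.8327) = 4*-4.8327 - 4 = -23.3308
Step 3: Compute Lagrangian.
L = 151.3214 + 8*-23.3308 = -35.325


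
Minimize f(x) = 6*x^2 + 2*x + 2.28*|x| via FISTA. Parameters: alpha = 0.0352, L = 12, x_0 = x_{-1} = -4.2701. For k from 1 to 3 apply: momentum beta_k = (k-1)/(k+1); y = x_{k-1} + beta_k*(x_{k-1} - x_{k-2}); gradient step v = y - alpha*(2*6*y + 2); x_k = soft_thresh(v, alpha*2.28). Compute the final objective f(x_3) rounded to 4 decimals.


FISTA on f(x) = 6*x^2 + 2*x + 2.28*|x|
L = 12, alpha = 0.0352
Iteration 1: beta = 0.0, y = -4.2701 + 0.0*(-4.2701 + 4.2701) = -4.2701
  grad(y) = -49.2412, v = y - alpha*grad = -2.5368
  prox(v) = soft_thresh(-2.5368, 0.0803) = -2.4566
Iteration 2: beta = 0.3333, y = -2.4566 + 0.3333*(-2.4566 + 4.2701) = -1.852
  grad(y) = -20.2245, v = y - alpha*grad = -1.1401
  prox(v) = soft_thresh(-1.1401, 0.0803) = -1.0599
Iteration 3: beta = 0.5, y = -1.0599 + 0.5*(-1.0599 + 2.4566) = -0.3615
  grad(y) = -2.3385, v = y - alpha*grad = -0.2792
  prox(v) = soft_thresh(-0.2792, 0.0803) = -0.199
f(x_3) = 6*(-0.199)^2 + 2*(-0.199) + 2.28*|-0.199| = 0.2933
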